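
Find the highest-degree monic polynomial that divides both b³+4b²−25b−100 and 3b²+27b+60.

b²+9b+20

Euclidean algorithm in ℚ[b]:
  b³+4b²−25b−100 = ((1/3)b−5/3)(3b²+27b+60) + (0)
Last nonzero remainder: 3b²+27b+60. Dividing through by 3 gives the monic gcd b²+9b+20.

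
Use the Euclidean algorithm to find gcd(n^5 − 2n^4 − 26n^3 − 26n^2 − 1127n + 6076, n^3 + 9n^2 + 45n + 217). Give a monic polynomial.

By polynomial division,
  n^5 − 2n^4 − 26n^3 − 26n^2 − 1127n + 6076 = (n^2 − 11n + 28)(n^3 + 9n^2 + 45n + 217) + (0)
The last nonzero remainder n^3 + 9n^2 + 45n + 217 is already monic.

n^3 + 9n^2 + 45n + 217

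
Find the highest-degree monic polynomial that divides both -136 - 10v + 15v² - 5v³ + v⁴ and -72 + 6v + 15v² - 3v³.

Euclidean algorithm in ℚ[v]:
  v⁴ - 5v³ + 15v² - 10v - 136 = (-(1/3)v)(-3v³ + 15v² + 6v - 72) + (17v² - 34v - 136)
  -3v³ + 15v² + 6v - 72 = (-(3/17)v + 9/17)(17v² - 34v - 136) + (0)
Last nonzero remainder: 17v² - 34v - 136. Dividing through by 17 gives the monic gcd v² - 2v - 8.

-8 - 2v + v²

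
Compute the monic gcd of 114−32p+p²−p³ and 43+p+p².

1

Euclidean algorithm in ℚ[p]:
  −p³+p²−32p+114 = (−p+2)(p²+p+43) + (9p+28)
  p²+p+43 = ((1/9)p−19/81)(9p+28) + (4015/81)
  9p+28 = ((729/4015)p+2268/4015)(4015/81) + (0)
The last nonzero remainder is the constant 4015/81, so the polynomials are coprime and gcd = 1.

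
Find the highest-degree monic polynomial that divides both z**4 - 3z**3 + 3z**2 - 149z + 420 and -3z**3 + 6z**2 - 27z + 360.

z - 5

Apply the Euclidean algorithm:
  z**4 - 3z**3 + 3z**2 - 149z + 420 = (-(1/3)z + 1/3)(-3z**3 + 6z**2 - 27z + 360) + (-8z**2 - 20z + 300)
  -3z**3 + 6z**2 - 27z + 360 = ((3/8)z - 27/16)(-8z**2 - 20z + 300) + (-(693/4)z + 3465/4)
  -8z**2 - 20z + 300 = ((32/693)z + 80/231)(-(693/4)z + 3465/4) + (0)
Last nonzero remainder: -(693/4)z + 3465/4. Dividing through by -693/4 gives the monic gcd z - 5.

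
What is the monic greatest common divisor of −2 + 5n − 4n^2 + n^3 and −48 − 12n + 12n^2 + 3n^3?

Repeated division with remainder:
  n^3 − 4n^2 + 5n − 2 = (1/3)(3n^3 + 12n^2 − 12n − 48) + (−8n^2 + 9n + 14)
  3n^3 + 12n^2 − 12n − 48 = (−(3/8)n − 123/64)(−8n^2 + 9n + 14) + ((675/64)n − 675/32)
  −8n^2 + 9n + 14 = (−(512/675)n − 448/675)((675/64)n − 675/32) + (0)
Last nonzero remainder: (675/64)n − 675/32. Dividing through by 675/64 gives the monic gcd n − 2.

−2 + n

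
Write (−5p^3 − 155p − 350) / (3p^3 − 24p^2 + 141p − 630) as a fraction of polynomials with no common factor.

(−5p − 10)/(3p − 18)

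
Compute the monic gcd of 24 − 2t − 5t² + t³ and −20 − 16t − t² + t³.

2 + t

By polynomial division,
  t³ − 5t² − 2t + 24 = (t³ − t² − 16t − 20) + (−4t² + 14t + 44)
  t³ − t² − 16t − 20 = (−(1/4)t − 5/8)(−4t² + 14t + 44) + ((15/4)t + 15/2)
  −4t² + 14t + 44 = (−(16/15)t + 88/15)((15/4)t + 15/2) + (0)
Last nonzero remainder: (15/4)t + 15/2. Dividing through by 15/4 gives the monic gcd t + 2.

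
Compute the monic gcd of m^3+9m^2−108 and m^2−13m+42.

1

Repeated division with remainder:
  m^3+9m^2−108 = (m+22)(m^2−13m+42) + (244m−1032)
  m^2−13m+42 = ((1/244)m−535/14884)(244m−1032) + (18252/3721)
  244m−1032 = ((226981/4563)m−320006/1521)(18252/3721) + (0)
The last nonzero remainder is the constant 18252/3721, so the polynomials are coprime and gcd = 1.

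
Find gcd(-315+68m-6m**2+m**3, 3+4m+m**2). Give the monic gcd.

By polynomial division,
  m**3-6m**2+68m-315 = (m-10)(m**2+4m+3) + (105m-285)
  m**2+4m+3 = ((1/105)m+47/735)(105m-285) + (1040/49)
  105m-285 = ((1029/208)m-2793/208)(1040/49) + (0)
The last nonzero remainder is the constant 1040/49, so the polynomials are coprime and gcd = 1.

1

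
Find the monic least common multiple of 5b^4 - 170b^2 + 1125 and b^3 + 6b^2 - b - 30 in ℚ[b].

b^5 - 2b^4 - 34b^3 + 68b^2 + 225b - 450

By polynomial division,
  5b^4 - 170b^2 + 1125 = (5b - 30)(b^3 + 6b^2 - b - 30) + (15b^2 + 120b + 225)
  b^3 + 6b^2 - b - 30 = ((1/15)b - 2/15)(15b^2 + 120b + 225) + (0)
Last nonzero remainder: 15b^2 + 120b + 225. Dividing through by 15 gives the monic gcd b^2 + 8b + 15.
Then lcm(f, g) = f·g / gcd(f, g); expanding and making the result monic gives the answer.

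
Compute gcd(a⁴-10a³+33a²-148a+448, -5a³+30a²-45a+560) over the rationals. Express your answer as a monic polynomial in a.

a³-6a²+9a-112

By polynomial division,
  a⁴-10a³+33a²-148a+448 = (-(1/5)a+4/5)(-5a³+30a²-45a+560) + (0)
Last nonzero remainder: -5a³+30a²-45a+560. Dividing through by -5 gives the monic gcd a³-6a²+9a-112.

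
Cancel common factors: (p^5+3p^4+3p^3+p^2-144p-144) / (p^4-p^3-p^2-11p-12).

Repeated division with remainder:
  p^5+3p^4+3p^3+p^2-144p-144 = (p+4)(p^4-p^3-p^2-11p-12) + (8p^3+16p^2-88p-96)
  p^4-p^3-p^2-11p-12 = ((1/8)p-3/8)(8p^3+16p^2-88p-96) + (16p^2-32p-48)
  8p^3+16p^2-88p-96 = ((1/2)p+2)(16p^2-32p-48) + (0)
Last nonzero remainder: 16p^2-32p-48. Dividing through by 16 gives the monic gcd p^2-2p-3.
Cancel p^2-2p-3 from numerator and denominator to get the reduced form.

(p^3+5p^2+16p+48)/(p^2+p+4)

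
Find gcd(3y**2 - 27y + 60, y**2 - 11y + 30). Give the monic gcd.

Repeated division with remainder:
  3y**2 - 27y + 60 = (3)(y**2 - 11y + 30) + (6y - 30)
  y**2 - 11y + 30 = ((1/6)y - 1)(6y - 30) + (0)
Last nonzero remainder: 6y - 30. Dividing through by 6 gives the monic gcd y - 5.

y - 5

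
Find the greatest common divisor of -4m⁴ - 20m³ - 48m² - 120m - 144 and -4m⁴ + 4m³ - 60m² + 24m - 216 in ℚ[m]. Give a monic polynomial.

m² + 6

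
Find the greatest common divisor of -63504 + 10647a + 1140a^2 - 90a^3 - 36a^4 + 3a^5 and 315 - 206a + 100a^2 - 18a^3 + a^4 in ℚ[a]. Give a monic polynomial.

Apply the Euclidean algorithm:
  3a^5 - 36a^4 - 90a^3 + 1140a^2 + 10647a - 63504 = (3a + 18)(a^4 - 18a^3 + 100a^2 - 206a + 315) + (-66a^3 - 42a^2 + 13410a - 69174)
  a^4 - 18a^3 + 100a^2 - 206a + 315 = (-(1/66)a + 205/726)(-66a^3 - 42a^2 + 13410a - 69174) + ((38120/121)a^2 - (609920/121)a + 2401560/121)
  -66a^3 - 42a^2 + 13410a - 69174 = (-(3993/19060)a - 66429/19060)((38120/121)a^2 - (609920/121)a + 2401560/121) + (0)
Last nonzero remainder: (38120/121)a^2 - (609920/121)a + 2401560/121. Dividing through by 38120/121 gives the monic gcd a^2 - 16a + 63.

63 - 16a + a^2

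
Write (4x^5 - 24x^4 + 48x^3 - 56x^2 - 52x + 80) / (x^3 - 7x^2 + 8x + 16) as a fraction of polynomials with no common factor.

By polynomial division,
  4x^5 - 24x^4 + 48x^3 - 56x^2 - 52x + 80 = (4x^2 + 4x + 44)(x^3 - 7x^2 + 8x + 16) + (156x^2 - 468x - 624)
  x^3 - 7x^2 + 8x + 16 = ((1/156)x - 1/39)(156x^2 - 468x - 624) + (0)
Last nonzero remainder: 156x^2 - 468x - 624. Dividing through by 156 gives the monic gcd x^2 - 3x - 4.
Cancel x^2 - 3x - 4 from numerator and denominator to get the reduced form.

(4x^3 - 12x^2 + 28x - 20)/(x - 4)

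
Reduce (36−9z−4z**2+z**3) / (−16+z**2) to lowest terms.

Euclidean algorithm in ℚ[z]:
  z**3−4z**2−9z+36 = (z−4)(z**2−16) + (7z−28)
  z**2−16 = ((1/7)z+4/7)(7z−28) + (0)
Last nonzero remainder: 7z−28. Dividing through by 7 gives the monic gcd z−4.
Cancel z−4 from numerator and denominator to get the reduced form.

(−9+z**2)/(4+z)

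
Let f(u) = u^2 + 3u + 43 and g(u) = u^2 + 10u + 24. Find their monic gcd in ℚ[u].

1

By polynomial division,
  u^2 + 3u + 43 = (u^2 + 10u + 24) + (-7u + 19)
  u^2 + 10u + 24 = (-(1/7)u - 89/49)(-7u + 19) + (2867/49)
  -7u + 19 = (-(343/2867)u + 931/2867)(2867/49) + (0)
The last nonzero remainder is the constant 2867/49, so the polynomials are coprime and gcd = 1.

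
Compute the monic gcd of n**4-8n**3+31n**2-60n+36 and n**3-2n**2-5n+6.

n**2-4n+3

By polynomial division,
  n**4-8n**3+31n**2-60n+36 = (n-6)(n**3-2n**2-5n+6) + (24n**2-96n+72)
  n**3-2n**2-5n+6 = ((1/24)n+1/12)(24n**2-96n+72) + (0)
Last nonzero remainder: 24n**2-96n+72. Dividing through by 24 gives the monic gcd n**2-4n+3.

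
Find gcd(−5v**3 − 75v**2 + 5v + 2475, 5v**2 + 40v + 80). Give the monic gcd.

1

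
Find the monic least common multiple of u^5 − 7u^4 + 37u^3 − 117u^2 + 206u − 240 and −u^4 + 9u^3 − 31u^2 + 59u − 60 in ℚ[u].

u^6 − 11u^5 + 65u^4 − 265u^3 + 674u^2 − 1064u + 960

Apply the Euclidean algorithm:
  u^5 − 7u^4 + 37u^3 − 117u^2 + 206u − 240 = (−u − 2)(−u^4 + 9u^3 − 31u^2 + 59u − 60) + (24u^3 − 120u^2 + 264u − 360)
  −u^4 + 9u^3 − 31u^2 + 59u − 60 = (−(1/24)u + 1/6)(24u^3 − 120u^2 + 264u − 360) + (0)
Last nonzero remainder: 24u^3 − 120u^2 + 264u − 360. Dividing through by 24 gives the monic gcd u^3 − 5u^2 + 11u − 15.
Then lcm(f, g) = f·g / gcd(f, g); expanding and making the result monic gives the answer.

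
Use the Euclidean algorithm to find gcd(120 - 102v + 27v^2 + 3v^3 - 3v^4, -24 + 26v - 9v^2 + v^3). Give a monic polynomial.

Repeated division with remainder:
  -3v^4 + 3v^3 + 27v^2 - 102v + 120 = (-3v - 24)(v^3 - 9v^2 + 26v - 24) + (-111v^2 + 450v - 456)
  v^3 - 9v^2 + 26v - 24 = (-(1/111)v + 61/1369)(-111v^2 + 450v - 456) + ((2520/1369)v - 5040/1369)
  -111v^2 + 450v - 456 = (-(50653/840)v + 26011/210)((2520/1369)v - 5040/1369) + (0)
Last nonzero remainder: (2520/1369)v - 5040/1369. Dividing through by 2520/1369 gives the monic gcd v - 2.

-2 + v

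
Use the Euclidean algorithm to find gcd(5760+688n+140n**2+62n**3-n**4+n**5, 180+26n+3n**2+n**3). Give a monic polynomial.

Apply the Euclidean algorithm:
  n**5-n**4+62n**3+140n**2+688n+5760 = (n**2-4n+48)(n**3+3n**2+26n+180) + (-80n**2+160n-2880)
  n**3+3n**2+26n+180 = (-(1/80)n-1/16)(-80n**2+160n-2880) + (0)
Last nonzero remainder: -80n**2+160n-2880. Dividing through by -80 gives the monic gcd n**2-2n+36.

36-2n+n**2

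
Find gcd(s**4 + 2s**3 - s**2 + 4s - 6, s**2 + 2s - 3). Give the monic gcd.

Apply the Euclidean algorithm:
  s**4 + 2s**3 - s**2 + 4s - 6 = (s**2 + 2)(s**2 + 2s - 3) + (0)
The last nonzero remainder s**2 + 2s - 3 is already monic.

s**2 + 2s - 3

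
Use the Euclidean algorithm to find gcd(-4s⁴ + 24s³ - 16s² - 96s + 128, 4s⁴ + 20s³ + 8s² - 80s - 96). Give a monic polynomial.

By polynomial division,
  -4s⁴ + 24s³ - 16s² - 96s + 128 = (-1)(4s⁴ + 20s³ + 8s² - 80s - 96) + (44s³ - 8s² - 176s + 32)
  4s⁴ + 20s³ + 8s² - 80s - 96 = ((1/11)s + 57/121)(44s³ - 8s² - 176s + 32) + ((3360/121)s² - 13440/121)
  44s³ - 8s² - 176s + 32 = ((1331/840)s - 121/420)((3360/121)s² - 13440/121) + (0)
Last nonzero remainder: (3360/121)s² - 13440/121. Dividing through by 3360/121 gives the monic gcd s² - 4.

s² - 4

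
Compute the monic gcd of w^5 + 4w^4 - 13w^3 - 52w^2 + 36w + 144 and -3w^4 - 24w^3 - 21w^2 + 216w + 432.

w^3 + 4w^2 - 9w - 36

Apply the Euclidean algorithm:
  w^5 + 4w^4 - 13w^3 - 52w^2 + 36w + 144 = (-(1/3)w + 4/3)(-3w^4 - 24w^3 - 21w^2 + 216w + 432) + (12w^3 + 48w^2 - 108w - 432)
  -3w^4 - 24w^3 - 21w^2 + 216w + 432 = (-(1/4)w - 1)(12w^3 + 48w^2 - 108w - 432) + (0)
Last nonzero remainder: 12w^3 + 48w^2 - 108w - 432. Dividing through by 12 gives the monic gcd w^3 + 4w^2 - 9w - 36.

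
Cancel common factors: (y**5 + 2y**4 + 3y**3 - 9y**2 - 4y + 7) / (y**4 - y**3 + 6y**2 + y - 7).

Apply the Euclidean algorithm:
  y**5 + 2y**4 + 3y**3 - 9y**2 - 4y + 7 = (y + 3)(y**4 - y**3 + 6y**2 + y - 7) + (-28y**2 + 28)
  y**4 - y**3 + 6y**2 + y - 7 = (-(1/28)y**2 + (1/28)y - 1/4)(-28y**2 + 28) + (0)
Last nonzero remainder: -28y**2 + 28. Dividing through by -28 gives the monic gcd y**2 - 1.
Cancel y**2 - 1 from numerator and denominator to get the reduced form.

(y**3 + 2y**2 + 4y - 7)/(y**2 - y + 7)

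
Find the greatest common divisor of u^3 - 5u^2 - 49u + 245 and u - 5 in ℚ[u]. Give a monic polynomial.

u - 5

Repeated division with remainder:
  u^3 - 5u^2 - 49u + 245 = (u^2 - 49)(u - 5) + (0)
The last nonzero remainder u - 5 is already monic.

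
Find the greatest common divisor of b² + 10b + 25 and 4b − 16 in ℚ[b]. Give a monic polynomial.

1

Apply the Euclidean algorithm:
  b² + 10b + 25 = ((1/4)b + 7/2)(4b − 16) + (81)
  4b − 16 = ((4/81)b − 16/81)(81) + (0)
The last nonzero remainder is the constant 81, so the polynomials are coprime and gcd = 1.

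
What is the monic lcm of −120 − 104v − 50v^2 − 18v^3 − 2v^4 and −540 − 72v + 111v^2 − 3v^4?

900 + 300v + 19v^2 − 13v^3 − 32v^4 + v^5 + v^6

Apply the Euclidean algorithm:
  −2v^4 − 18v^3 − 50v^2 − 104v − 120 = (2/3)(−3v^4 + 111v^2 − 72v − 540) + (−18v^3 − 124v^2 − 56v + 240)
  −3v^4 + 111v^2 − 72v − 540 = ((1/6)v − 31/27)(−18v^3 − 124v^2 − 56v + 240) + (−(595/27)v^2 − (4760/27)v − 2380/9)
  −18v^3 − 124v^2 − 56v + 240 = ((486/595)v − 108/119)(−(595/27)v^2 − (4760/27)v − 2380/9) + (0)
Last nonzero remainder: −(595/27)v^2 − (4760/27)v − 2380/9. Dividing through by −595/27 gives the monic gcd v^2 + 8v + 12.
Then lcm(f, g) = f·g / gcd(f, g); expanding and making the result monic gives the answer.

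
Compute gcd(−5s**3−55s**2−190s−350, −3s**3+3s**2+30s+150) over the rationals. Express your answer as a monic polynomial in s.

Repeated division with remainder:
  −5s**3−55s**2−190s−350 = (5/3)(−3s**3+3s**2+30s+150) + (−60s**2−240s−600)
  −3s**3+3s**2+30s+150 = ((1/20)s−1/4)(−60s**2−240s−600) + (0)
Last nonzero remainder: −60s**2−240s−600. Dividing through by −60 gives the monic gcd s**2+4s+10.

s**2+4s+10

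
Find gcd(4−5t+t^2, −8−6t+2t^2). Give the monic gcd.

By polynomial division,
  t^2−5t+4 = (1/2)(2t^2−6t−8) + (−2t+8)
  2t^2−6t−8 = (−t−1)(−2t+8) + (0)
Last nonzero remainder: −2t+8. Dividing through by −2 gives the monic gcd t−4.

−4+t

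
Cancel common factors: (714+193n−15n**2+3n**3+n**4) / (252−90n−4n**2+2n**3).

(102+13n−4n**2+n**3)/(36−18n+2n**2)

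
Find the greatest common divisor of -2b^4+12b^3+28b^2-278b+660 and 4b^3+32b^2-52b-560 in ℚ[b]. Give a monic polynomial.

b+5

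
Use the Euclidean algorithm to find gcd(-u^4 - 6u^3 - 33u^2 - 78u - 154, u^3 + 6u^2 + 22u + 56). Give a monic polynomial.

Euclidean algorithm in ℚ[u]:
  -u^4 - 6u^3 - 33u^2 - 78u - 154 = (-u)(u^3 + 6u^2 + 22u + 56) + (-11u^2 - 22u - 154)
  u^3 + 6u^2 + 22u + 56 = (-(1/11)u - 4/11)(-11u^2 - 22u - 154) + (0)
Last nonzero remainder: -11u^2 - 22u - 154. Dividing through by -11 gives the monic gcd u^2 + 2u + 14.

u^2 + 2u + 14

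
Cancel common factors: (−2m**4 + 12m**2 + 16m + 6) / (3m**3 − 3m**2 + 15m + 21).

Euclidean algorithm in ℚ[m]:
  −2m**4 + 12m**2 + 16m + 6 = (−(2/3)m − 2/3)(3m**3 − 3m**2 + 15m + 21) + (20m**2 + 40m + 20)
  3m**3 − 3m**2 + 15m + 21 = ((3/20)m − 9/20)(20m**2 + 40m + 20) + (30m + 30)
  20m**2 + 40m + 20 = ((2/3)m + 2/3)(30m + 30) + (0)
Last nonzero remainder: 30m + 30. Dividing through by 30 gives the monic gcd m + 1.
Cancel m + 1 from numerator and denominator to get the reduced form.

(−2m**3 + 2m**2 + 10m + 6)/(3m**2 − 6m + 21)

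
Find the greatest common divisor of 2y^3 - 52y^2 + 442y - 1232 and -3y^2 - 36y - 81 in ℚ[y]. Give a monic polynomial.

Euclidean algorithm in ℚ[y]:
  2y^3 - 52y^2 + 442y - 1232 = (-(2/3)y + 76/3)(-3y^2 - 36y - 81) + (1300y + 820)
  -3y^2 - 36y - 81 = (-(3/1300)y - 2217/84500)(1300y + 820) + (-251328/4225)
  1300y + 820 = (-(1373125/62832)y - 866125/62832)(-251328/4225) + (0)
The last nonzero remainder is the constant -251328/4225, so the polynomials are coprime and gcd = 1.

1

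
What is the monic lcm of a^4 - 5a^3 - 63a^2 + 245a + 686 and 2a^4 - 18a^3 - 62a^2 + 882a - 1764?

Repeated division with remainder:
  a^4 - 5a^3 - 63a^2 + 245a + 686 = (1/2)(2a^4 - 18a^3 - 62a^2 + 882a - 1764) + (4a^3 - 32a^2 - 196a + 1568)
  2a^4 - 18a^3 - 62a^2 + 882a - 1764 = ((1/2)a - 1/2)(4a^3 - 32a^2 - 196a + 1568) + (20a^2 - 980)
  4a^3 - 32a^2 - 196a + 1568 = ((1/5)a - 8/5)(20a^2 - 980) + (0)
Last nonzero remainder: 20a^2 - 980. Dividing through by 20 gives the monic gcd a^2 - 49.
Then lcm(f, g) = f·g / gcd(f, g); expanding and making the result monic gives the answer.

a^6 - 14a^5 + 722a^3 - 2653a^2 - 1764a + 12348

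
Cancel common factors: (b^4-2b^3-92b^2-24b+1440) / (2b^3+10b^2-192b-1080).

(b^2+2b-24)/(2b+18)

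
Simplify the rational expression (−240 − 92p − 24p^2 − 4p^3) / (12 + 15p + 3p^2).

Apply the Euclidean algorithm:
  −4p^3 − 24p^2 − 92p − 240 = (−(4/3)p − 4/3)(3p^2 + 15p + 12) + (−56p − 224)
  3p^2 + 15p + 12 = (−(3/56)p − 3/56)(−56p − 224) + (0)
Last nonzero remainder: −56p − 224. Dividing through by −56 gives the monic gcd p + 4.
Cancel p + 4 from numerator and denominator to get the reduced form.

(−60 − 8p − 4p^2)/(3 + 3p)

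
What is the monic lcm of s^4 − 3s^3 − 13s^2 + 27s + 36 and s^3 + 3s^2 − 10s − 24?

s^6 + 3s^5 − 23s^4 − 75s^3 + 94s^2 + 432s + 288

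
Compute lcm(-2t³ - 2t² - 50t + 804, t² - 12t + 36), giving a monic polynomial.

t⁴ - 5t³ + 19t² - 552t + 2412

Euclidean algorithm in ℚ[t]:
  -2t³ - 2t² - 50t + 804 = (-2t - 26)(t² - 12t + 36) + (-290t + 1740)
  t² - 12t + 36 = (-(1/290)t + 3/145)(-290t + 1740) + (0)
Last nonzero remainder: -290t + 1740. Dividing through by -290 gives the monic gcd t - 6.
Then lcm(f, g) = f·g / gcd(f, g); expanding and making the result monic gives the answer.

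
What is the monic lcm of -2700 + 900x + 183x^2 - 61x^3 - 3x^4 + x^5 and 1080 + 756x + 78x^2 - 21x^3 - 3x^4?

-5400 - 900x + 1266x^2 + 61x^3 - 67x^4 - x^5 + x^6

Apply the Euclidean algorithm:
  x^5 - 3x^4 - 61x^3 + 183x^2 + 900x - 2700 = (-(1/3)x + 10/3)(-3x^4 - 21x^3 + 78x^2 + 756x + 1080) + (35x^3 + 175x^2 - 1260x - 6300)
  -3x^4 - 21x^3 + 78x^2 + 756x + 1080 = (-(3/35)x - 6/35)(35x^3 + 175x^2 - 1260x - 6300) + (0)
Last nonzero remainder: 35x^3 + 175x^2 - 1260x - 6300. Dividing through by 35 gives the monic gcd x^3 + 5x^2 - 36x - 180.
Then lcm(f, g) = f·g / gcd(f, g); expanding and making the result monic gives the answer.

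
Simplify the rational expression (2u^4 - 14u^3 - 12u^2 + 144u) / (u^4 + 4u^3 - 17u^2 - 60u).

(2u - 12)/(u + 5)

Euclidean algorithm in ℚ[u]:
  2u^4 - 14u^3 - 12u^2 + 144u = (2)(u^4 + 4u^3 - 17u^2 - 60u) + (-22u^3 + 22u^2 + 264u)
  u^4 + 4u^3 - 17u^2 - 60u = (-(1/22)u - 5/22)(-22u^3 + 22u^2 + 264u) + (0)
Last nonzero remainder: -22u^3 + 22u^2 + 264u. Dividing through by -22 gives the monic gcd u^3 - u^2 - 12u.
Cancel u^3 - u^2 - 12u from numerator and denominator to get the reduced form.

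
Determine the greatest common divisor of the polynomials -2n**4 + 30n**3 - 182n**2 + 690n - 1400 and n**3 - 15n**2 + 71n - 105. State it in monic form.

n**2 - 12n + 35

Euclidean algorithm in ℚ[n]:
  -2n**4 + 30n**3 - 182n**2 + 690n - 1400 = (-2n)(n**3 - 15n**2 + 71n - 105) + (-40n**2 + 480n - 1400)
  n**3 - 15n**2 + 71n - 105 = (-(1/40)n + 3/40)(-40n**2 + 480n - 1400) + (0)
Last nonzero remainder: -40n**2 + 480n - 1400. Dividing through by -40 gives the monic gcd n**2 - 12n + 35.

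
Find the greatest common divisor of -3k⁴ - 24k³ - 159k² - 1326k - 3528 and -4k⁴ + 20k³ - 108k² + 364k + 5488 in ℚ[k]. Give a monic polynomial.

k³ + 2k² + 41k + 196

By polynomial division,
  -3k⁴ - 24k³ - 159k² - 1326k - 3528 = (3/4)(-4k⁴ + 20k³ - 108k² + 364k + 5488) + (-39k³ - 78k² - 1599k - 7644)
  -4k⁴ + 20k³ - 108k² + 364k + 5488 = ((4/39)k - 28/39)(-39k³ - 78k² - 1599k - 7644) + (0)
Last nonzero remainder: -39k³ - 78k² - 1599k - 7644. Dividing through by -39 gives the monic gcd k³ + 2k² + 41k + 196.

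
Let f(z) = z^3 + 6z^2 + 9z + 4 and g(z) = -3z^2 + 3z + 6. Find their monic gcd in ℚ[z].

z + 1

Euclidean algorithm in ℚ[z]:
  z^3 + 6z^2 + 9z + 4 = (-(1/3)z - 7/3)(-3z^2 + 3z + 6) + (18z + 18)
  -3z^2 + 3z + 6 = (-(1/6)z + 1/3)(18z + 18) + (0)
Last nonzero remainder: 18z + 18. Dividing through by 18 gives the monic gcd z + 1.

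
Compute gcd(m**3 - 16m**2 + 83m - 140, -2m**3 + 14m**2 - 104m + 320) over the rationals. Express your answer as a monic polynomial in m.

Repeated division with remainder:
  m**3 - 16m**2 + 83m - 140 = (-1/2)(-2m**3 + 14m**2 - 104m + 320) + (-9m**2 + 31m + 20)
  -2m**3 + 14m**2 - 104m + 320 = ((2/9)m - 64/81)(-9m**2 + 31m + 20) + (-(6800/81)m + 27200/81)
  -9m**2 + 31m + 20 = ((729/6800)m + 81/1360)(-(6800/81)m + 27200/81) + (0)
Last nonzero remainder: -(6800/81)m + 27200/81. Dividing through by -6800/81 gives the monic gcd m - 4.

m - 4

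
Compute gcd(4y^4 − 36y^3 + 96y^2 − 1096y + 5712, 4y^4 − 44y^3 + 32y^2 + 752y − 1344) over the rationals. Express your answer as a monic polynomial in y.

y^2 − 13y + 42

Euclidean algorithm in ℚ[y]:
  4y^4 − 36y^3 + 96y^2 − 1096y + 5712 = (4y^4 − 44y^3 + 32y^2 + 752y − 1344) + (8y^3 + 64y^2 − 1848y + 7056)
  4y^4 − 44y^3 + 32y^2 + 752y − 1344 = ((1/2)y − 19/2)(8y^3 + 64y^2 − 1848y + 7056) + (1564y^2 − 20332y + 65688)
  8y^3 + 64y^2 − 1848y + 7056 = ((2/391)y + 42/391)(1564y^2 − 20332y + 65688) + (0)
Last nonzero remainder: 1564y^2 − 20332y + 65688. Dividing through by 1564 gives the monic gcd y^2 − 13y + 42.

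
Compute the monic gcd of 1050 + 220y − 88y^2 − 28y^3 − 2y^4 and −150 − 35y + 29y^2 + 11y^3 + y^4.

25 + 10y + y^2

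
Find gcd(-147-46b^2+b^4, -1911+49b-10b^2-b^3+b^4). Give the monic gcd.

Repeated division with remainder:
  b^4-46b^2-147 = (b^4-b^3-10b^2+49b-1911) + (b^3-36b^2-49b+1764)
  b^4-b^3-10b^2+49b-1911 = (b+35)(b^3-36b^2-49b+1764) + (1299b^2-63651)
  b^3-36b^2-49b+1764 = ((1/1299)b-12/433)(1299b^2-63651) + (0)
Last nonzero remainder: 1299b^2-63651. Dividing through by 1299 gives the monic gcd b^2-49.

-49+b^2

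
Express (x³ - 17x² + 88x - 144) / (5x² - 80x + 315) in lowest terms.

(x² - 8x + 16)/(5x - 35)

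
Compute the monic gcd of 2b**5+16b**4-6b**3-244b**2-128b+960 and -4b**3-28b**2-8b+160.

b**3+7b**2+2b-40

Apply the Euclidean algorithm:
  2b**5+16b**4-6b**3-244b**2-128b+960 = (-(1/2)b**2-(1/2)b+6)(-4b**3-28b**2-8b+160) + (0)
Last nonzero remainder: -4b**3-28b**2-8b+160. Dividing through by -4 gives the monic gcd b**3+7b**2+2b-40.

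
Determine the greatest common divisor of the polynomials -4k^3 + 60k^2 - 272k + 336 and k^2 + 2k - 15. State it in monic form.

1

Repeated division with remainder:
  -4k^3 + 60k^2 - 272k + 336 = (-4k + 68)(k^2 + 2k - 15) + (-468k + 1356)
  k^2 + 2k - 15 = (-(1/468)k - 191/18252)(-468k + 1356) + (-1232/1521)
  -468k + 1356 = ((177957/308)k - 515619/308)(-1232/1521) + (0)
The last nonzero remainder is the constant -1232/1521, so the polynomials are coprime and gcd = 1.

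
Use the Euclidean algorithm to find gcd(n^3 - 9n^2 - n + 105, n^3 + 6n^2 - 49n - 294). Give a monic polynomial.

n - 7

Repeated division with remainder:
  n^3 - 9n^2 - n + 105 = (n^3 + 6n^2 - 49n - 294) + (-15n^2 + 48n + 399)
  n^3 + 6n^2 - 49n - 294 = (-(1/15)n - 46/75)(-15n^2 + 48n + 399) + ((176/25)n - 1232/25)
  -15n^2 + 48n + 399 = (-(375/176)n - 1425/176)((176/25)n - 1232/25) + (0)
Last nonzero remainder: (176/25)n - 1232/25. Dividing through by 176/25 gives the monic gcd n - 7.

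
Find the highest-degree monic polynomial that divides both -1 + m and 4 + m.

1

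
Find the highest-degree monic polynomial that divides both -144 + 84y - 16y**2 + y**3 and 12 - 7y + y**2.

-4 + y

Euclidean algorithm in ℚ[y]:
  y**3 - 16y**2 + 84y - 144 = (y - 9)(y**2 - 7y + 12) + (9y - 36)
  y**2 - 7y + 12 = ((1/9)y - 1/3)(9y - 36) + (0)
Last nonzero remainder: 9y - 36. Dividing through by 9 gives the monic gcd y - 4.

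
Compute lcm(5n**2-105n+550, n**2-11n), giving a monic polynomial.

n**3-21n**2+110n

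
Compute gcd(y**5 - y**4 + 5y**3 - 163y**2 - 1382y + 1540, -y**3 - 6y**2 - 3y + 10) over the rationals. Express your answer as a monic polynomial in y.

y**2 + 4y - 5

Euclidean algorithm in ℚ[y]:
  y**5 - y**4 + 5y**3 - 163y**2 - 1382y + 1540 = (-y**2 + 7y - 44)(-y**3 - 6y**2 - 3y + 10) + (-396y**2 - 1584y + 1980)
  -y**3 - 6y**2 - 3y + 10 = ((1/396)y + 1/198)(-396y**2 - 1584y + 1980) + (0)
Last nonzero remainder: -396y**2 - 1584y + 1980. Dividing through by -396 gives the monic gcd y**2 + 4y - 5.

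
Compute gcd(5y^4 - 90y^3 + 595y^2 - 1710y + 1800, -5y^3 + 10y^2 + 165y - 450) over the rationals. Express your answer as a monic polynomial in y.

Euclidean algorithm in ℚ[y]:
  5y^4 - 90y^3 + 595y^2 - 1710y + 1800 = (-y + 16)(-5y^3 + 10y^2 + 165y - 450) + (600y^2 - 4800y + 9000)
  -5y^3 + 10y^2 + 165y - 450 = (-(1/120)y - 1/20)(600y^2 - 4800y + 9000) + (0)
Last nonzero remainder: 600y^2 - 4800y + 9000. Dividing through by 600 gives the monic gcd y^2 - 8y + 15.

y^2 - 8y + 15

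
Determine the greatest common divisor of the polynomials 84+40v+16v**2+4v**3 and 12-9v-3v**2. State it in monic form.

By polynomial division,
  4v**3+16v**2+40v+84 = (-(4/3)v-4/3)(-3v**2-9v+12) + (44v+100)
  -3v**2-9v+12 = (-(3/44)v-6/121)(44v+100) + (2052/121)
  44v+100 = ((1331/513)v+3025/513)(2052/121) + (0)
The last nonzero remainder is the constant 2052/121, so the polynomials are coprime and gcd = 1.

1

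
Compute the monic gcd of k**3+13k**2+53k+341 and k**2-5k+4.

1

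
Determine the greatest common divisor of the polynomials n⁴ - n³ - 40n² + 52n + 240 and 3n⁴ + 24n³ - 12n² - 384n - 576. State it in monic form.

By polynomial division,
  n⁴ - n³ - 40n² + 52n + 240 = (1/3)(3n⁴ + 24n³ - 12n² - 384n - 576) + (-9n³ - 36n² + 180n + 432)
  3n⁴ + 24n³ - 12n² - 384n - 576 = (-(1/3)n - 4/3)(-9n³ - 36n² + 180n + 432) + (0)
Last nonzero remainder: -9n³ - 36n² + 180n + 432. Dividing through by -9 gives the monic gcd n³ + 4n² - 20n - 48.

n³ + 4n² - 20n - 48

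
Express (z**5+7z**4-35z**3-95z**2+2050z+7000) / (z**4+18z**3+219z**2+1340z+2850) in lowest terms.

By polynomial division,
  z**5+7z**4-35z**3-95z**2+2050z+7000 = (z-11)(z**4+18z**3+219z**2+1340z+2850) + (-56z**3+974z**2+13940z+38350)
  z**4+18z**3+219z**2+1340z+2850 = (-(1/56)z-991/1568)(-56z**3+974z**2+13940z+38350) + ((849473/784)z**2+(4247365/392)z+21236825/784)
  -56z**3+974z**2+13940z+38350 = (-(43904/849473)z+1202656/849473)((849473/784)z**2+(4247365/392)z+21236825/784) + (0)
Last nonzero remainder: (849473/784)z**2+(4247365/392)z+21236825/784. Dividing through by 849473/784 gives the monic gcd z**2+10z+25.
Cancel z**2+10z+25 from numerator and denominator to get the reduced form.

(z**3-3z**2-30z+280)/(z**2+8z+114)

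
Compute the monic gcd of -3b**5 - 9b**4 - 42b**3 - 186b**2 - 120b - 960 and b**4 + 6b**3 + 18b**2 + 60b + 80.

b**3 + 4b**2 + 10b + 40

By polynomial division,
  -3b**5 - 9b**4 - 42b**3 - 186b**2 - 120b - 960 = (-3b + 9)(b**4 + 6b**3 + 18b**2 + 60b + 80) + (-42b**3 - 168b**2 - 420b - 1680)
  b**4 + 6b**3 + 18b**2 + 60b + 80 = (-(1/42)b - 1/21)(-42b**3 - 168b**2 - 420b - 1680) + (0)
Last nonzero remainder: -42b**3 - 168b**2 - 420b - 1680. Dividing through by -42 gives the monic gcd b**3 + 4b**2 + 10b + 40.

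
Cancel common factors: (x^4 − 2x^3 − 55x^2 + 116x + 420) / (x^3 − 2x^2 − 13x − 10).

(x^2 + x − 42)/(x + 1)

Euclidean algorithm in ℚ[x]:
  x^4 − 2x^3 − 55x^2 + 116x + 420 = (x)(x^3 − 2x^2 − 13x − 10) + (−42x^2 + 126x + 420)
  x^3 − 2x^2 − 13x − 10 = (−(1/42)x − 1/42)(−42x^2 + 126x + 420) + (0)
Last nonzero remainder: −42x^2 + 126x + 420. Dividing through by −42 gives the monic gcd x^2 − 3x − 10.
Cancel x^2 − 3x − 10 from numerator and denominator to get the reduced form.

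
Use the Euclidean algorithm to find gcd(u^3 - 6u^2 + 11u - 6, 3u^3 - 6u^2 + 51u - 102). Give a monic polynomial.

Euclidean algorithm in ℚ[u]:
  u^3 - 6u^2 + 11u - 6 = (1/3)(3u^3 - 6u^2 + 51u - 102) + (-4u^2 - 6u + 28)
  3u^3 - 6u^2 + 51u - 102 = (-(3/4)u + 21/8)(-4u^2 - 6u + 28) + ((351/4)u - 351/2)
  -4u^2 - 6u + 28 = (-(16/351)u - 56/351)((351/4)u - 351/2) + (0)
Last nonzero remainder: (351/4)u - 351/2. Dividing through by 351/4 gives the monic gcd u - 2.

u - 2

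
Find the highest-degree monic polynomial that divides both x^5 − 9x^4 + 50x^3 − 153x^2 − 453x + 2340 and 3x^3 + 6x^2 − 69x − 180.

By polynomial division,
  x^5 − 9x^4 + 50x^3 − 153x^2 − 453x + 2340 = ((1/3)x^2 − (11/3)x + 95/3)(3x^3 + 6x^2 − 69x − 180) + (−536x^2 + 1072x + 8040)
  3x^3 + 6x^2 − 69x − 180 = (−(3/536)x − 3/134)(−536x^2 + 1072x + 8040) + (0)
Last nonzero remainder: −536x^2 + 1072x + 8040. Dividing through by −536 gives the monic gcd x^2 − 2x − 15.

x^2 − 2x − 15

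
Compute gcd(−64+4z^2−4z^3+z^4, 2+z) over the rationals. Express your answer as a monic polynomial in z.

Repeated division with remainder:
  z^4−4z^3+4z^2−64 = (z^3−6z^2+16z−32)(z+2) + (0)
The last nonzero remainder z+2 is already monic.

2+z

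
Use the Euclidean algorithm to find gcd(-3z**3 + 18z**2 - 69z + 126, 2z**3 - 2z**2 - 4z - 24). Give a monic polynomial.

Repeated division with remainder:
  -3z**3 + 18z**2 - 69z + 126 = (-3/2)(2z**3 - 2z**2 - 4z - 24) + (15z**2 - 75z + 90)
  2z**3 - 2z**2 - 4z - 24 = ((2/15)z + 8/15)(15z**2 - 75z + 90) + (24z - 72)
  15z**2 - 75z + 90 = ((5/8)z - 5/4)(24z - 72) + (0)
Last nonzero remainder: 24z - 72. Dividing through by 24 gives the monic gcd z - 3.

z - 3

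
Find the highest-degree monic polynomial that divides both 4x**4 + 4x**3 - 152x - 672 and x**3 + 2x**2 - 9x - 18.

x + 3

Repeated division with remainder:
  4x**4 + 4x**3 - 152x - 672 = (4x - 4)(x**3 + 2x**2 - 9x - 18) + (44x**2 - 116x - 744)
  x**3 + 2x**2 - 9x - 18 = ((1/44)x + 51/484)(44x**2 - 116x - 744) + ((2436/121)x + 7308/121)
  44x**2 - 116x - 744 = ((1331/609)x - 7502/609)((2436/121)x + 7308/121) + (0)
Last nonzero remainder: (2436/121)x + 7308/121. Dividing through by 2436/121 gives the monic gcd x + 3.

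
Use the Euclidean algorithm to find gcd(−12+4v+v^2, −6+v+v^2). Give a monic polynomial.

−2+v

Apply the Euclidean algorithm:
  v^2+4v−12 = (v^2+v−6) + (3v−6)
  v^2+v−6 = ((1/3)v+1)(3v−6) + (0)
Last nonzero remainder: 3v−6. Dividing through by 3 gives the monic gcd v−2.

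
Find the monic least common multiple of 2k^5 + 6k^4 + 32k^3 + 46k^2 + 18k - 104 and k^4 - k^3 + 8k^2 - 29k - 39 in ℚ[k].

k^7 + k^6 + 7k^5 - 18k^4 - 85k^3 - 139k^2 + 77k + 156

Apply the Euclidean algorithm:
  2k^5 + 6k^4 + 32k^3 + 46k^2 + 18k - 104 = (2k + 8)(k^4 - k^3 + 8k^2 - 29k - 39) + (24k^3 + 40k^2 + 328k + 208)
  k^4 - k^3 + 8k^2 - 29k - 39 = ((1/24)k - 1/9)(24k^3 + 40k^2 + 328k + 208) + (-(11/9)k^2 - (11/9)k - 143/9)
  24k^3 + 40k^2 + 328k + 208 = (-(216/11)k - 144/11)(-(11/9)k^2 - (11/9)k - 143/9) + (0)
Last nonzero remainder: -(11/9)k^2 - (11/9)k - 143/9. Dividing through by -11/9 gives the monic gcd k^2 + k + 13.
Then lcm(f, g) = f·g / gcd(f, g); expanding and making the result monic gives the answer.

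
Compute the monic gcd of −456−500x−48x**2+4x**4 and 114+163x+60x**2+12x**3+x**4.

19+24x+6x**2+x**3

Apply the Euclidean algorithm:
  4x**4−48x**2−500x−456 = (4)(x**4+12x**3+60x**2+163x+114) + (−48x**3−288x**2−1152x−912)
  x**4+12x**3+60x**2+163x+114 = (−(1/48)x−1/8)(−48x**3−288x**2−1152x−912) + (0)
Last nonzero remainder: −48x**3−288x**2−1152x−912. Dividing through by −48 gives the monic gcd x**3+6x**2+24x+19.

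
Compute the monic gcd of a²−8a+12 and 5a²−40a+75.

Repeated division with remainder:
  a²−8a+12 = (1/5)(5a²−40a+75) + (−3)
  5a²−40a+75 = (−(5/3)a²+(40/3)a−25)(−3) + (0)
The last nonzero remainder is the constant −3, so the polynomials are coprime and gcd = 1.

1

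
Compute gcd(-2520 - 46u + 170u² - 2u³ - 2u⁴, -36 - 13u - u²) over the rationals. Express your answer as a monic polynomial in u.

36 + 13u + u²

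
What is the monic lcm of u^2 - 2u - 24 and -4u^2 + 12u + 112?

Repeated division with remainder:
  u^2 - 2u - 24 = (-1/4)(-4u^2 + 12u + 112) + (u + 4)
  -4u^2 + 12u + 112 = (-4u + 28)(u + 4) + (0)
The last nonzero remainder u + 4 is already monic.
Then lcm(f, g) = f·g / gcd(f, g); expanding and making the result monic gives the answer.

u^3 - 9u^2 - 10u + 168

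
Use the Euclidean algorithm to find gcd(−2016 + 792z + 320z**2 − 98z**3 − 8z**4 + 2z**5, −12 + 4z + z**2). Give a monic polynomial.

−12 + 4z + z**2

Repeated division with remainder:
  2z**5 − 8z**4 − 98z**3 + 320z**2 + 792z − 2016 = (2z**3 − 16z**2 − 10z + 168)(z**2 + 4z − 12) + (0)
The last nonzero remainder z**2 + 4z − 12 is already monic.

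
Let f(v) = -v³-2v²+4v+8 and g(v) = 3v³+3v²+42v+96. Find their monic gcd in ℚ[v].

v+2

By polynomial division,
  -v³-2v²+4v+8 = (-1/3)(3v³+3v²+42v+96) + (-v²+18v+40)
  3v³+3v²+42v+96 = (-3v-57)(-v²+18v+40) + (1188v+2376)
  -v²+18v+40 = (-(1/1188)v+5/297)(1188v+2376) + (0)
Last nonzero remainder: 1188v+2376. Dividing through by 1188 gives the monic gcd v+2.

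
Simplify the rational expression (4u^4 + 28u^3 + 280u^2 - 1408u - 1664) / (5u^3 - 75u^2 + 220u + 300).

(4u^3 + 24u^2 + 256u - 1664)/(5u^2 - 80u + 300)

Apply the Euclidean algorithm:
  4u^4 + 28u^3 + 280u^2 - 1408u - 1664 = ((4/5)u + 88/5)(5u^3 - 75u^2 + 220u + 300) + (1424u^2 - 5520u - 6944)
  5u^3 - 75u^2 + 220u + 300 = ((5/1424)u - 2475/63368)(1424u^2 - 5520u - 6944) + ((228000/7921)u + 228000/7921)
  1424u^2 - 5520u - 6944 = ((704969/14250)u - 1718857/7125)((228000/7921)u + 228000/7921) + (0)
Last nonzero remainder: (228000/7921)u + 228000/7921. Dividing through by 228000/7921 gives the monic gcd u + 1.
Cancel u + 1 from numerator and denominator to get the reduced form.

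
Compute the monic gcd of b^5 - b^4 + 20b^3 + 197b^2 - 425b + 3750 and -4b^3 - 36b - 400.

b^2 - 4b + 25

Euclidean algorithm in ℚ[b]:
  b^5 - b^4 + 20b^3 + 197b^2 - 425b + 3750 = (-(1/4)b^2 + (1/4)b - 11/4)(-4b^3 - 36b - 400) + (106b^2 - 424b + 2650)
  -4b^3 - 36b - 400 = (-(2/53)b - 8/53)(106b^2 - 424b + 2650) + (0)
Last nonzero remainder: 106b^2 - 424b + 2650. Dividing through by 106 gives the monic gcd b^2 - 4b + 25.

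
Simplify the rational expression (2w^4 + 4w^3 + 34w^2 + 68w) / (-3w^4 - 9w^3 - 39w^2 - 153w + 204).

(-2w^2 - 4w)/(3w^2 + 9w - 12)

Apply the Euclidean algorithm:
  2w^4 + 4w^3 + 34w^2 + 68w = (-2/3)(-3w^4 - 9w^3 - 39w^2 - 153w + 204) + (-2w^3 + 8w^2 - 34w + 136)
  -3w^4 - 9w^3 - 39w^2 - 153w + 204 = ((3/2)w + 21/2)(-2w^3 + 8w^2 - 34w + 136) + (-72w^2 - 1224)
  -2w^3 + 8w^2 - 34w + 136 = ((1/36)w - 1/9)(-72w^2 - 1224) + (0)
Last nonzero remainder: -72w^2 - 1224. Dividing through by -72 gives the monic gcd w^2 + 17.
Cancel w^2 + 17 from numerator and denominator to get the reduced form.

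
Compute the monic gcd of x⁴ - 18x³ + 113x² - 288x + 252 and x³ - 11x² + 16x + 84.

x² - 13x + 42

Repeated division with remainder:
  x⁴ - 18x³ + 113x² - 288x + 252 = (x - 7)(x³ - 11x² + 16x + 84) + (20x² - 260x + 840)
  x³ - 11x² + 16x + 84 = ((1/20)x + 1/10)(20x² - 260x + 840) + (0)
Last nonzero remainder: 20x² - 260x + 840. Dividing through by 20 gives the monic gcd x² - 13x + 42.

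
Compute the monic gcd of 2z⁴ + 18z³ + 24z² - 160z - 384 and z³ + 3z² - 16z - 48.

By polynomial division,
  2z⁴ + 18z³ + 24z² - 160z - 384 = (2z + 12)(z³ + 3z² - 16z - 48) + (20z² + 128z + 192)
  z³ + 3z² - 16z - 48 = ((1/20)z - 17/100)(20z² + 128z + 192) + (-(96/25)z - 384/25)
  20z² + 128z + 192 = (-(125/24)z - 25/2)(-(96/25)z - 384/25) + (0)
Last nonzero remainder: -(96/25)z - 384/25. Dividing through by -96/25 gives the monic gcd z + 4.

z + 4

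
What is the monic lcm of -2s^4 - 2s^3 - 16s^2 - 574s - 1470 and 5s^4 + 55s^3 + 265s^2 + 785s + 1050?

s^6 + 4s^5 + 25s^4 + 325s^3 + 1708s^2 + 6223s + 10290

Repeated division with remainder:
  -2s^4 - 2s^3 - 16s^2 - 574s - 1470 = (-2/5)(5s^4 + 55s^3 + 265s^2 + 785s + 1050) + (20s^3 + 90s^2 - 260s - 1050)
  5s^4 + 55s^3 + 265s^2 + 785s + 1050 = ((1/4)s + 13/8)(20s^3 + 90s^2 - 260s - 1050) + ((735/4)s^2 + 1470s + 11025/4)
  20s^3 + 90s^2 - 260s - 1050 = ((16/147)s - 8/21)((735/4)s^2 + 1470s + 11025/4) + (0)
Last nonzero remainder: (735/4)s^2 + 1470s + 11025/4. Dividing through by 735/4 gives the monic gcd s^2 + 8s + 15.
Then lcm(f, g) = f·g / gcd(f, g); expanding and making the result monic gives the answer.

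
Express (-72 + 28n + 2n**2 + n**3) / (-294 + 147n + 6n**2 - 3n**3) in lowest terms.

(-36 - 4n - n**2)/(-147 + 3n**2)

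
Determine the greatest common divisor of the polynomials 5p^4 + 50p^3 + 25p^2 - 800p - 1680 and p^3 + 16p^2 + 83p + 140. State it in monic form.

Apply the Euclidean algorithm:
  5p^4 + 50p^3 + 25p^2 - 800p - 1680 = (5p - 30)(p^3 + 16p^2 + 83p + 140) + (90p^2 + 990p + 2520)
  p^3 + 16p^2 + 83p + 140 = ((1/90)p + 1/18)(90p^2 + 990p + 2520) + (0)
Last nonzero remainder: 90p^2 + 990p + 2520. Dividing through by 90 gives the monic gcd p^2 + 11p + 28.

p^2 + 11p + 28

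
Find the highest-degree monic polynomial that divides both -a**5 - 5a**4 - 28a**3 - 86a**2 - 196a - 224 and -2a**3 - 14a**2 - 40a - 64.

a**2 + 3a + 8

Repeated division with remainder:
  -a**5 - 5a**4 - 28a**3 - 86a**2 - 196a - 224 = ((1/2)a**2 - a + 11)(-2a**3 - 14a**2 - 40a - 64) + (60a**2 + 180a + 480)
  -2a**3 - 14a**2 - 40a - 64 = (-(1/30)a - 2/15)(60a**2 + 180a + 480) + (0)
Last nonzero remainder: 60a**2 + 180a + 480. Dividing through by 60 gives the monic gcd a**2 + 3a + 8.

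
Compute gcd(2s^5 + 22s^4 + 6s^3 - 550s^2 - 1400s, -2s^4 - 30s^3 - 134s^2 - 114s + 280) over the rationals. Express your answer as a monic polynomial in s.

s^3 + 16s^2 + 83s + 140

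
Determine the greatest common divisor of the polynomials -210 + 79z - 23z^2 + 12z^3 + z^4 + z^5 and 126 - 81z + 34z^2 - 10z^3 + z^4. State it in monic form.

By polynomial division,
  z^5 + z^4 + 12z^3 - 23z^2 + 79z - 210 = (z + 11)(z^4 - 10z^3 + 34z^2 - 81z + 126) + (88z^3 - 316z^2 + 844z - 1596)
  z^4 - 10z^3 + 34z^2 - 81z + 126 = ((1/88)z - 141/1936)(88z^3 - 316z^2 + 844z - 1596) + ((675/484)z^2 - (675/484)z + 4725/484)
  88z^3 - 316z^2 + 844z - 1596 = ((42592/675)z - 36784/225)((675/484)z^2 - (675/484)z + 4725/484) + (0)
Last nonzero remainder: (675/484)z^2 - (675/484)z + 4725/484. Dividing through by 675/484 gives the monic gcd z^2 - z + 7.

7 - z + z^2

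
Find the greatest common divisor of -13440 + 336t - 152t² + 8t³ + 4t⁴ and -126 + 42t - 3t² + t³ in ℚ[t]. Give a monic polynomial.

42 + t²

Repeated division with remainder:
  4t⁴ + 8t³ - 152t² + 336t - 13440 = (4t + 20)(t³ - 3t² + 42t - 126) + (-260t² - 10920)
  t³ - 3t² + 42t - 126 = (-(1/260)t + 3/260)(-260t² - 10920) + (0)
Last nonzero remainder: -260t² - 10920. Dividing through by -260 gives the monic gcd t² + 42.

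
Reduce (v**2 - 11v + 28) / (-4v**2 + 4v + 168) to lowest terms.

(-v + 4)/(4v + 24)

Apply the Euclidean algorithm:
  v**2 - 11v + 28 = (-1/4)(-4v**2 + 4v + 168) + (-10v + 70)
  -4v**2 + 4v + 168 = ((2/5)v + 12/5)(-10v + 70) + (0)
Last nonzero remainder: -10v + 70. Dividing through by -10 gives the monic gcd v - 7.
Cancel v - 7 from numerator and denominator to get the reduced form.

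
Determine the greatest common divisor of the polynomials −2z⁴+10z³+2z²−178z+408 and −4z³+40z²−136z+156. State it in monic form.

z−3

By polynomial division,
  −2z⁴+10z³+2z²−178z+408 = ((1/2)z+5/2)(−4z³+40z²−136z+156) + (−30z²+84z+18)
  −4z³+40z²−136z+156 = ((2/15)z−24/25)(−30z²+84z+18) + (−(1444/25)z+4332/25)
  −30z²+84z+18 = ((375/722)z+75/722)(−(1444/25)z+4332/25) + (0)
Last nonzero remainder: −(1444/25)z+4332/25. Dividing through by −1444/25 gives the monic gcd z−3.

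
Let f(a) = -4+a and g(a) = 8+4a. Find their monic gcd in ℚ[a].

1

By polynomial division,
  a-4 = (1/4)(4a+8) + (-6)
  4a+8 = (-(2/3)a-4/3)(-6) + (0)
The last nonzero remainder is the constant -6, so the polynomials are coprime and gcd = 1.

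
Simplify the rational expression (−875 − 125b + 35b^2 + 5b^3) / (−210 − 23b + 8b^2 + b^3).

(25 + 5b)/(6 + b)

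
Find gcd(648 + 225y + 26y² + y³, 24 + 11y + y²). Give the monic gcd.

8 + y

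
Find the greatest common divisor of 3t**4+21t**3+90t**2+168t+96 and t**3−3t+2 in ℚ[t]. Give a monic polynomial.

t+2

Repeated division with remainder:
  3t**4+21t**3+90t**2+168t+96 = (3t+21)(t**3−3t+2) + (99t**2+225t+54)
  t**3−3t+2 = ((1/99)t−25/1089)(99t**2+225t+54) + ((196/121)t+392/121)
  99t**2+225t+54 = ((11979/196)t+3267/196)((196/121)t+392/121) + (0)
Last nonzero remainder: (196/121)t+392/121. Dividing through by 196/121 gives the monic gcd t+2.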